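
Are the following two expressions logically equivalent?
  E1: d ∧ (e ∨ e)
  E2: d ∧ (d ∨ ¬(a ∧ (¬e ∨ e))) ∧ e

E1: d ∧ (e ∨ e)
    = d ∧ e
E2: d ∧ (d ∨ ¬(a ∧ (¬e ∨ e))) ∧ e
    = d ∧ (d ∨ ¬a) ∧ e
    = d ∧ e
Both reduce to d ∧ e, so they are equivalent.

Yes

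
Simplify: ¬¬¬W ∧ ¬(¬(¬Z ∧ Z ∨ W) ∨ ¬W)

¬¬¬W ∧ ¬(¬(¬Z ∧ Z ∨ W) ∨ ¬W)
= ¬W ∧ ¬(¬(¬Z ∧ Z ∨ W) ∨ ¬W)
= ¬W ∧ (¬Z ∧ Z ∨ W) ∧ W
= ¬W ∧ W ∧ W
= ¬W ∧ W
= False

False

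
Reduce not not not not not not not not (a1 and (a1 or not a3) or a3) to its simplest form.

not not not not not not not not (a1 and (a1 or not a3) or a3)
= not not not not not not (a1 and (a1 or not a3) or a3)   (double negation)
= not not not not not not (a1 or a3)   (absorption)
= not not not not (a1 or a3)   (double negation)
= not not (a1 or a3)   (double negation)
= a1 or a3   (double negation)

a1 or a3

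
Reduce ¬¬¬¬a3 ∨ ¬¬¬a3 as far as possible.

¬¬¬¬a3 ∨ ¬¬¬a3
= ¬¬¬¬a3 ∨ ¬a3   (double negation)
= ¬¬a3 ∨ ¬a3   (double negation)
= a3 ∨ ¬a3   (double negation)
= True   (complement)

True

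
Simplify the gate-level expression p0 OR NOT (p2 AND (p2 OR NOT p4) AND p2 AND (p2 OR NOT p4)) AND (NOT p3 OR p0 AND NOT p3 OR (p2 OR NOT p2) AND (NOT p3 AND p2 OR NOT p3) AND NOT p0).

p0 OR NOT (p2 AND (p2 OR NOT p4) AND p2 AND (p2 OR NOT p4)) AND (NOT p3 OR p0 AND NOT p3 OR (p2 OR NOT p2) AND (NOT p3 AND p2 OR NOT p3) AND NOT p0)
= p0 OR NOT (p2 AND (p2 OR NOT p4) AND p2 AND (p2 OR NOT p4)) AND (NOT p3 OR p0 AND NOT p3 OR (NOT p3 AND p2 OR NOT p3) AND NOT p0)
= p0 OR NOT (p2 AND (p2 OR NOT p4)) AND (NOT p3 OR p0 AND NOT p3 OR (NOT p3 AND p2 OR NOT p3) AND NOT p0)
= p0 OR NOT p2 AND (NOT p3 OR p0 AND NOT p3 OR (NOT p3 AND p2 OR NOT p3) AND NOT p0)
= p0 OR NOT p2 AND (NOT p3 OR p0 AND NOT p3 OR NOT p3 AND NOT p0)
= p0 OR NOT p2 AND (NOT p3 OR NOT p3)
= p0 OR NOT p2 AND NOT p3

p0 OR NOT p2 AND NOT p3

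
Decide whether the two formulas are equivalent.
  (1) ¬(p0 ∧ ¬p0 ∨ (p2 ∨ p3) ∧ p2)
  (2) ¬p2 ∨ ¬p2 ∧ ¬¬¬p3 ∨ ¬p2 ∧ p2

Yes

E1: ¬(p0 ∧ ¬p0 ∨ (p2 ∨ p3) ∧ p2)
    = ¬(p0 ∧ ¬p0 ∨ p2)   — absorption
    = ¬p2   — complement / identity
E2: ¬p2 ∨ ¬p2 ∧ ¬¬¬p3 ∨ ¬p2 ∧ p2
    = ¬p2 ∨ ¬p2 ∧ ¬p3 ∨ ¬p2 ∧ p2   — double negation
    = ¬p2 ∨ ¬p2 ∧ ¬p3   — complement / identity
    = ¬p2   — absorption
Both reduce to ¬p2, so they are equivalent.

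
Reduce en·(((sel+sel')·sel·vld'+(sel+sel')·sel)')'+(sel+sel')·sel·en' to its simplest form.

sel

en·(((sel+sel')·sel·vld'+(sel+sel')·sel)')'+(sel+sel')·sel·en'
= en·(((sel+sel')·sel)')'+(sel+sel')·sel·en'   [absorption]
= en·(sel+sel')·sel+(sel+sel')·sel·en'   [double negation]
= (sel+sel')·sel   [distribution]
= sel   [complement / identity]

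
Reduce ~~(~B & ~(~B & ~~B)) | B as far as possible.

~~(~B & ~(~B & ~~B)) | B
= ~~(~B & (B | ~B)) | B
= ~~~B | B
= ~B | B
= 1

1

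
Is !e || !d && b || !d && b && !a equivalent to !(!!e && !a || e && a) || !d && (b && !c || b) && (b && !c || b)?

E1: !e || !d && b || !d && b && !a
    = !e || !d && b   — absorption
E2: !(!!e && !a || e && a) || !d && (b && !c || b) && (b && !c || b)
    = !(e && !a || e && a) || !d && (b && !c || b) && (b && !c || b)   — double negation
    = !e || !d && (b && !c || b) && (b && !c || b)   — distribution
    = !e || !d && (b && !c || b)   — idempotence
    = !e || !d && b   — absorption
Both reduce to !e || !d && b, so they are equivalent.

Yes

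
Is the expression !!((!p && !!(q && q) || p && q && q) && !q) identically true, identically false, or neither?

identically false

!!((!p && !!(q && q) || p && q && q) && !q)
= !!((!p && q && q || p && q && q) && !q)
= !!(q && q && !q)
= !!(q && !q)
= q && !q
= false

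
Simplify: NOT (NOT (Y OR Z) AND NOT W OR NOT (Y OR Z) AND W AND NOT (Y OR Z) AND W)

NOT (NOT (Y OR Z) AND NOT W OR NOT (Y OR Z) AND W AND NOT (Y OR Z) AND W)
= NOT (NOT (Y OR Z) AND NOT W OR NOT (Y OR Z) AND W)   — idempotence
= NOT NOT (Y OR Z)   — distribution
= Y OR Z   — double negation

Y OR Z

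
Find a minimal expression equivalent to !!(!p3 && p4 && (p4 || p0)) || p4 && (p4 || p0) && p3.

!!(!p3 && p4 && (p4 || p0)) || p4 && (p4 || p0) && p3
= !p3 && p4 && (p4 || p0) || p4 && (p4 || p0) && p3   [double negation]
= p4 && (p4 || p0)   [distribution]
= p4   [absorption]

p4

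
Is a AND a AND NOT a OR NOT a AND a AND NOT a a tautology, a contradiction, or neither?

contradiction

a AND a AND NOT a OR NOT a AND a AND NOT a
= a AND NOT a   — distribution
= FALSE   — complement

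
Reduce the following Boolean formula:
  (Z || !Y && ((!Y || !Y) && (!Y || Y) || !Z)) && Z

Z

(Z || !Y && ((!Y || !Y) && (!Y || Y) || !Z)) && Z
= (Z || !Y && (!Y || !Y && Y || !Z)) && Z   (distribution)
= (Z || !Y && (!Y || !Z)) && Z   (complement / identity)
= (Z || !Y) && Z   (absorption)
= Z   (absorption)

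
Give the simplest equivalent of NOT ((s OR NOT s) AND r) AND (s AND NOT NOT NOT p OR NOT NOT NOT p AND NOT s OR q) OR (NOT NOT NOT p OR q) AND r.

NOT p OR q

NOT ((s OR NOT s) AND r) AND (s AND NOT NOT NOT p OR NOT NOT NOT p AND NOT s OR q) OR (NOT NOT NOT p OR q) AND r
= NOT r AND (s AND NOT NOT NOT p OR NOT NOT NOT p AND NOT s OR q) OR (NOT NOT NOT p OR q) AND r
= NOT r AND (NOT NOT NOT p OR q) OR (NOT NOT NOT p OR q) AND r
= NOT NOT NOT p OR q
= NOT p OR q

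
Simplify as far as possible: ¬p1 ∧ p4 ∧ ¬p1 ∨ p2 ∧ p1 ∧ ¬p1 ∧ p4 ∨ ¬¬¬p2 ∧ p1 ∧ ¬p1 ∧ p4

¬p1 ∧ p4 ∧ ¬p1 ∨ p2 ∧ p1 ∧ ¬p1 ∧ p4 ∨ ¬¬¬p2 ∧ p1 ∧ ¬p1 ∧ p4
= ¬p1 ∧ p4 ∧ ¬p1 ∨ p2 ∧ p1 ∧ ¬p1 ∧ p4 ∨ ¬p2 ∧ p1 ∧ ¬p1 ∧ p4
= ¬p1 ∧ p4 ∧ ¬p1 ∨ p1 ∧ ¬p1 ∧ p4
= ¬p1 ∧ p4

¬p1 ∧ p4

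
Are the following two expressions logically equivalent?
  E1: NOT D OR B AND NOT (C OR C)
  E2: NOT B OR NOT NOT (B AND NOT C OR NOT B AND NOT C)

No

E1: NOT D OR B AND NOT (C OR C)
    = NOT D OR B AND NOT C
E2: NOT B OR NOT NOT (B AND NOT C OR NOT B AND NOT C)
    = NOT B OR B AND NOT C OR NOT B AND NOT C
    = NOT B OR NOT C
These differ: at B=0, C=1, D=1, E1 = 0 but E2 = 1.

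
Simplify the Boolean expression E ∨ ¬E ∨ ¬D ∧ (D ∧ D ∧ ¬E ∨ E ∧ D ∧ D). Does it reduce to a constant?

True

E ∨ ¬E ∨ ¬D ∧ (D ∧ D ∧ ¬E ∨ E ∧ D ∧ D)
= E ∨ ¬E ∨ ¬D ∧ D ∧ D   — distribution
= E ∨ ¬E ∨ ¬D ∧ D   — idempotence
= E ∨ ¬E   — complement / identity
= True   — complement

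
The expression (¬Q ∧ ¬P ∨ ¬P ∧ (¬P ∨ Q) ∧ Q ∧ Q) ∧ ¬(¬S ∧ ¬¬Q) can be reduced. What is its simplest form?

(¬Q ∧ ¬P ∨ ¬P ∧ (¬P ∨ Q) ∧ Q ∧ Q) ∧ ¬(¬S ∧ ¬¬Q)
= (¬Q ∧ ¬P ∨ ¬P ∧ Q ∧ Q) ∧ ¬(¬S ∧ ¬¬Q)   — absorption
= (¬Q ∧ ¬P ∨ ¬P ∧ Q) ∧ ¬(¬S ∧ ¬¬Q)   — idempotence
= ¬P ∧ ¬(¬S ∧ ¬¬Q)   — distribution
= ¬P ∧ (S ∨ ¬Q)   — De Morgan

¬P ∧ (S ∨ ¬Q)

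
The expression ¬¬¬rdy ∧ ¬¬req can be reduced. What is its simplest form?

¬rdy ∧ req

¬¬¬rdy ∧ ¬¬req
= ¬¬¬rdy ∧ req   [double negation]
= ¬rdy ∧ req   [double negation]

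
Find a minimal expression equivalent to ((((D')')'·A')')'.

D'·A'

((((D')')'·A')')'
= ((D')')'·A'
= D'·A'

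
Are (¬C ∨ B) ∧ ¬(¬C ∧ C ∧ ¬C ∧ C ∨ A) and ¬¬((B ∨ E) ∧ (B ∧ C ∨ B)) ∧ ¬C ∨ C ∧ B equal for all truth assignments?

No

E1: (¬C ∨ B) ∧ ¬(¬C ∧ C ∧ ¬C ∧ C ∨ A)
    = (¬C ∨ B) ∧ ¬(¬C ∧ C ∨ A)
    = (¬C ∨ B) ∧ ¬A
E2: ¬¬((B ∨ E) ∧ (B ∧ C ∨ B)) ∧ ¬C ∨ C ∧ B
    = (B ∨ E) ∧ (B ∧ C ∨ B) ∧ ¬C ∨ C ∧ B
    = (B ∨ E) ∧ B ∧ ¬C ∨ C ∧ B
    = B ∧ ¬C ∨ C ∧ B
    = B
These differ: at A=1, B=1, C=0, E=1, E1 = 0 but E2 = 1.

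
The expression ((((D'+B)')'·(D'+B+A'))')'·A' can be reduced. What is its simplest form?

(D'+B)·A'

((((D'+B)')'·(D'+B+A'))')'·A'
= ((D'+B)')'·(D'+B+A')·A'   — double negation
= (D'+B)·(D'+B+A')·A'   — double negation
= (D'+B)·A'   — absorption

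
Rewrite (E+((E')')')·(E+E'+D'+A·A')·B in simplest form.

B

(E+((E')')')·(E+E'+D'+A·A')·B
= (E+((E')')')·(E+E'+D')·B   (complement / identity)
= (E+E')·(E+E'+D')·B   (double negation)
= (E+E')·B   (absorption)
= B   (complement / identity)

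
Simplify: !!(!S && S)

false

!!(!S && S)
= !S && S   [double negation]
= false   [complement]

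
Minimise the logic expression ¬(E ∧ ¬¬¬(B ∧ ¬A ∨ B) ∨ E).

¬(E ∧ ¬¬¬(B ∧ ¬A ∨ B) ∨ E)
= ¬(E ∧ ¬¬¬B ∨ E)
= ¬(E ∧ ¬B ∨ E)
= ¬E

¬E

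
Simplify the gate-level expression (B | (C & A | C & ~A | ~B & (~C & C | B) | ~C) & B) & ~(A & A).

(B | (C & A | C & ~A | ~B & (~C & C | B) | ~C) & B) & ~(A & A)
= (B | (C & A | C & ~A | ~B & B | ~C) & B) & ~(A & A)   [complement / identity]
= (B | (C & A | C & ~A | ~C) & B) & ~(A & A)   [complement / identity]
= (B | (C | ~C) & B) & ~(A & A)   [distribution]
= (B | B) & ~(A & A)   [complement / identity]
= B & ~(A & A)   [idempotence]
= B & ~A   [idempotence]

B & ~A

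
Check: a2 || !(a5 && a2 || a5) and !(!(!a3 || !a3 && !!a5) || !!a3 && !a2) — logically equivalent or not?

No

E1: a2 || !(a5 && a2 || a5)
    = a2 || !a5
E2: !(!(!a3 || !a3 && !!a5) || !!a3 && !a2)
    = !(!(!a3 || !a3 && a5) || !!a3 && !a2)
    = !(!!a3 || !!a3 && !a2)
    = !!!a3
    = !a3
These differ: at a2=1, a3=1, a5=1, E1 = 1 but E2 = 0.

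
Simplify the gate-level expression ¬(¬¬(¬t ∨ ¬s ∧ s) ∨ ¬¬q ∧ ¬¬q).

¬(¬¬(¬t ∨ ¬s ∧ s) ∨ ¬¬q ∧ ¬¬q)
= ¬(¬t ∨ ¬s ∧ s ∨ ¬¬q ∧ ¬¬q)   [double negation]
= ¬(¬t ∨ ¬s ∧ s ∨ ¬¬q)   [idempotence]
= ¬(¬t ∨ ¬¬q)   [complement / identity]
= t ∧ ¬q   [De Morgan]

t ∧ ¬q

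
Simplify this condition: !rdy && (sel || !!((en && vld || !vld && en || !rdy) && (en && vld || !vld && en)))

!rdy && (sel || !!((en && vld || !vld && en || !rdy) && (en && vld || !vld && en)))
= !rdy && (sel || !!(en && vld || !vld && en))   — absorption
= !rdy && (sel || !!en)   — distribution
= !rdy && (sel || en)   — double negation

!rdy && (sel || en)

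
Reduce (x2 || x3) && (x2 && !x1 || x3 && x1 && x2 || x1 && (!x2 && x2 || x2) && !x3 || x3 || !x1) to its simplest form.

(x2 || x3) && (x2 && !x1 || x3 && x1 && x2 || x1 && (!x2 && x2 || x2) && !x3 || x3 || !x1)
= (x2 || x3) && (x2 && !x1 || x3 && x1 && x2 || x1 && x2 && !x3 || x3 || !x1)   (complement / identity)
= (x2 || x3) && (x2 && !x1 || x1 && x2 || x3 || !x1)   (distribution)
= (x2 || x3) && (x2 || x3 || !x1)   (distribution)
= x2 || x3   (absorption)

x2 || x3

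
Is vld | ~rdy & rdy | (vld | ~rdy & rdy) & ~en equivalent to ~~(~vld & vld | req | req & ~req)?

No

E1: vld | ~rdy & rdy | (vld | ~rdy & rdy) & ~en
    = vld | ~rdy & rdy   [absorption]
    = vld   [complement / identity]
E2: ~~(~vld & vld | req | req & ~req)
    = ~vld & vld | req | req & ~req   [double negation]
    = req | req & ~req   [complement / identity]
    = req   [complement / identity]
These differ: at en=0, rdy=0, req=1, vld=0, E1 = 0 but E2 = 1.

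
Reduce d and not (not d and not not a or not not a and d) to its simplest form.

d and not a

d and not (not d and not not a or not not a and d)
= d and not not not a   [distribution]
= d and not a   [double negation]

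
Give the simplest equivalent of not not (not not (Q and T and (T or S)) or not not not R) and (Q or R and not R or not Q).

Q and T or not R

not not (not not (Q and T and (T or S)) or not not not R) and (Q or R and not R or not Q)
= not (not (Q and T and (T or S)) and not not R) and (Q or R and not R or not Q)   (De Morgan)
= (Q and T and (T or S) or not R) and (Q or R and not R or not Q)   (De Morgan)
= (Q and T or not R) and (Q or R and not R or not Q)   (absorption)
= (Q and T or not R) and (Q or not Q)   (complement / identity)
= Q and T or not R   (complement / identity)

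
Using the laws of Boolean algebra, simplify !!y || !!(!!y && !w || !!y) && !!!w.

y

!!y || !!(!!y && !w || !!y) && !!!w
= !!y || !!!!y && !!!w   — absorption
= !!y || !!!!y && !w   — double negation
= !!y || !!y && !w   — double negation
= !!y   — absorption
= y   — double negation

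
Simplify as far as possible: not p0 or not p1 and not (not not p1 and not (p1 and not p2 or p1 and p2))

not p0 or not p1

not p0 or not p1 and not (not not p1 and not (p1 and not p2 or p1 and p2))
= not p0 or not p1 and not (not not p1 and not p1)   [distribution]
= not p0 or not p1 and (not p1 or p1)   [De Morgan]
= not p0 or not p1   [complement / identity]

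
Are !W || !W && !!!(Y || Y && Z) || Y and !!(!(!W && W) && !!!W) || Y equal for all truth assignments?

E1: !W || !W && !!!(Y || Y && Z) || Y
    = !W || !W && !!!Y || Y
    = !W || !W && !Y || Y
    = !W || Y
E2: !!(!(!W && W) && !!!W) || Y
    = !!(!(!W && W) && !W) || Y
    = !(!W && W || W) || Y
    = !W || Y
Both reduce to !W || Y, so they are equivalent.

Yes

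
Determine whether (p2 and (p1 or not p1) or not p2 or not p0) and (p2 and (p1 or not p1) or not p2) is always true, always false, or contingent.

(p2 and (p1 or not p1) or not p2 or not p0) and (p2 and (p1 or not p1) or not p2)
= p2 and (p1 or not p1) or not p2
= p2 or not p2
= True

always true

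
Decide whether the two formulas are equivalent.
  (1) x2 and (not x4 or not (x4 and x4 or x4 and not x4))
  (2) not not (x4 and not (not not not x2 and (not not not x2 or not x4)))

No

E1: x2 and (not x4 or not (x4 and x4 or x4 and not x4))
    = x2 and (not x4 or not x4)   — distribution
    = x2 and not x4   — idempotence
E2: not not (x4 and not (not not not x2 and (not not not x2 or not x4)))
    = x4 and not (not not not x2 and (not not not x2 or not x4))   — double negation
    = x4 and not not not not x2   — absorption
    = x4 and not not x2   — double negation
    = x4 and x2   — double negation
These differ: at x2=1, x4=0, E1 = 1 but E2 = 0.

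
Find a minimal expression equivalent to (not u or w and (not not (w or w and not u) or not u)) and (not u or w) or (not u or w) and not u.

not u or w

(not u or w and (not not (w or w and not u) or not u)) and (not u or w) or (not u or w) and not u
= (not u or w and (not not w or not u)) and (not u or w) or (not u or w) and not u   (absorption)
= (not u or w) and (not u or w and (not not w or not u) or not u)   (distribution)
= (not u or w) and (not u or w and (w or not u) or not u)   (double negation)
= (not u or w) and (not u or w or not u)   (absorption)
= not u or w   (absorption)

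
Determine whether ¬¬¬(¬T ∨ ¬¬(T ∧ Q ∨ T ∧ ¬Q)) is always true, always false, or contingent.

¬¬¬(¬T ∨ ¬¬(T ∧ Q ∨ T ∧ ¬Q))
= ¬¬¬(¬T ∨ ¬¬T)   [distribution]
= ¬(¬T ∨ ¬¬T)   [double negation]
= T ∧ ¬T   [De Morgan]
= False   [complement]

always false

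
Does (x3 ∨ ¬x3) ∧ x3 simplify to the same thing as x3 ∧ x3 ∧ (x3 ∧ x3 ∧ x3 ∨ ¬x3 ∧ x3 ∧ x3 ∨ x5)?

E1: (x3 ∨ ¬x3) ∧ x3
    = x3
E2: x3 ∧ x3 ∧ (x3 ∧ x3 ∧ x3 ∨ ¬x3 ∧ x3 ∧ x3 ∨ x5)
    = x3 ∧ x3 ∧ (x3 ∧ x3 ∨ x5)
    = x3 ∧ x3
    = x3
Both reduce to x3, so they are equivalent.

Yes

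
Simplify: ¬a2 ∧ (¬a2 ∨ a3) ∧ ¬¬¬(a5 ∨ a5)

¬a2 ∧ (¬a2 ∨ a3) ∧ ¬¬¬(a5 ∨ a5)
= ¬a2 ∧ (¬a2 ∨ a3) ∧ ¬(a5 ∨ a5)   — double negation
= ¬a2 ∧ (¬a2 ∨ a3) ∧ ¬a5   — idempotence
= ¬a2 ∧ ¬a5   — absorption

¬a2 ∧ ¬a5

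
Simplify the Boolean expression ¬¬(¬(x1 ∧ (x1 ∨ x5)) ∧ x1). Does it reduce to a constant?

False

¬¬(¬(x1 ∧ (x1 ∨ x5)) ∧ x1)
= ¬¬(¬x1 ∧ x1)   — absorption
= ¬x1 ∧ x1   — double negation
= False   — complement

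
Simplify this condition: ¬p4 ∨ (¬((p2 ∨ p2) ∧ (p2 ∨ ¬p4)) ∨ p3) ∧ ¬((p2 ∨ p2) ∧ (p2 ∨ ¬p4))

¬p4 ∨ ¬p2

¬p4 ∨ (¬((p2 ∨ p2) ∧ (p2 ∨ ¬p4)) ∨ p3) ∧ ¬((p2 ∨ p2) ∧ (p2 ∨ ¬p4))
= ¬p4 ∨ ¬((p2 ∨ p2) ∧ (p2 ∨ ¬p4))   — absorption
= ¬p4 ∨ ¬(p2 ∨ p2 ∧ ¬p4)   — distribution
= ¬p4 ∨ ¬p2   — absorption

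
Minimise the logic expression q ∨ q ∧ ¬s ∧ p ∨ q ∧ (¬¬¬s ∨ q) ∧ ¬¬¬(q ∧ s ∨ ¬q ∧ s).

q

q ∨ q ∧ ¬s ∧ p ∨ q ∧ (¬¬¬s ∨ q) ∧ ¬¬¬(q ∧ s ∨ ¬q ∧ s)
= q ∨ q ∧ ¬s ∧ p ∨ q ∧ (¬¬¬s ∨ q) ∧ ¬¬¬s   [distribution]
= q ∨ q ∧ ¬s ∧ p ∨ q ∧ ¬¬¬s   [absorption]
= q ∨ q ∧ ¬s ∧ p ∨ q ∧ ¬s   [double negation]
= q ∨ q ∧ ¬s   [absorption]
= q   [absorption]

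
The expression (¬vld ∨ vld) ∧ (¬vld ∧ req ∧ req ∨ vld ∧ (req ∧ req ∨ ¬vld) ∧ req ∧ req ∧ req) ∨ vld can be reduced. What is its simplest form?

(¬vld ∨ vld) ∧ (¬vld ∧ req ∧ req ∨ vld ∧ (req ∧ req ∨ ¬vld) ∧ req ∧ req ∧ req) ∨ vld
= ¬vld ∧ req ∧ req ∨ vld ∧ (req ∧ req ∨ ¬vld) ∧ req ∧ req ∧ req ∨ vld
= ¬vld ∧ req ∧ req ∨ vld ∧ (req ∧ req ∨ ¬vld) ∧ req ∧ req ∨ vld
= ¬vld ∧ req ∧ req ∨ vld ∧ req ∧ req ∨ vld
= req ∧ req ∨ vld
= req ∨ vld

req ∨ vld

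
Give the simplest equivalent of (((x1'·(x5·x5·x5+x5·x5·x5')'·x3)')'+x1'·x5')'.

(((x1'·(x5·x5·x5+x5·x5·x5')'·x3)')'+x1'·x5')'
= (x1'·(x5·x5·x5+x5·x5·x5')'·x3+x1'·x5')'
= (x1'·(x5·x5)'·x3+x1'·x5')'
= (x1'·x5'·x3+x1'·x5')'
= (x1'·x5')'
= x1+x5

x1+x5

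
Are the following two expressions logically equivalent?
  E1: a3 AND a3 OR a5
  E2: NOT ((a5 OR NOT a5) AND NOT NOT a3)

E1: a3 AND a3 OR a5
    = a3 OR a5   (idempotence)
E2: NOT ((a5 OR NOT a5) AND NOT NOT a3)
    = NOT NOT NOT a3   (complement / identity)
    = NOT a3   (double negation)
These differ: at a3=0, a5=0, E1 = 0 but E2 = 1.

No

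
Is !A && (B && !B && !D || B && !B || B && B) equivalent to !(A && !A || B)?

E1: !A && (B && !B && !D || B && !B || B && B)
    = !A && (B && !B || B && B)
    = !A && B
E2: !(A && !A || B)
    = !B
These differ: at A=0, B=1, D=0, E1 = 1 but E2 = 0.

No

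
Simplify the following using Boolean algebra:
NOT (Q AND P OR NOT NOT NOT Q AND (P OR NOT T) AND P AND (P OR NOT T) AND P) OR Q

NOT P OR Q

NOT (Q AND P OR NOT NOT NOT Q AND (P OR NOT T) AND P AND (P OR NOT T) AND P) OR Q
= NOT (Q AND P OR NOT NOT NOT Q AND (P OR NOT T) AND P) OR Q   [idempotence]
= NOT (Q AND P OR NOT NOT NOT Q AND P) OR Q   [absorption]
= NOT (Q AND P OR NOT Q AND P) OR Q   [double negation]
= NOT P OR Q   [distribution]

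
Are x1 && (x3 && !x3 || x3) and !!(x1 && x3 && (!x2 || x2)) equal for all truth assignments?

E1: x1 && (x3 && !x3 || x3)
    = x1 && x3   (complement / identity)
E2: !!(x1 && x3 && (!x2 || x2))
    = x1 && x3 && (!x2 || x2)   (double negation)
    = x1 && x3   (complement / identity)
Both reduce to x1 && x3, so they are equivalent.

Yes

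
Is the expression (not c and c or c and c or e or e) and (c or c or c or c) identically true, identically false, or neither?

neither

(not c and c or c and c or e or e) and (c or c or c or c)
= (not c and c or c and c or e or e) and (c or c)   — idempotence
= (c or e or e) and (c or c)   — distribution
= (c or e) and (c or c)   — idempotence
= (c or e) and c   — idempotence
= c   — absorption
This depends on c, so it is not a constant.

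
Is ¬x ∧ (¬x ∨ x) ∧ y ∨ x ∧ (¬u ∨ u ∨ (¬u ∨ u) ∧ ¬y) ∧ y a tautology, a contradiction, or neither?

neither

¬x ∧ (¬x ∨ x) ∧ y ∨ x ∧ (¬u ∨ u ∨ (¬u ∨ u) ∧ ¬y) ∧ y
= ¬x ∧ (¬x ∨ x) ∧ y ∨ x ∧ (¬u ∨ u) ∧ y   — absorption
= ¬x ∧ (¬x ∨ x) ∧ y ∨ x ∧ y   — complement / identity
= ¬x ∧ y ∨ x ∧ y   — complement / identity
= y   — distribution
This depends on y, so it is not a constant.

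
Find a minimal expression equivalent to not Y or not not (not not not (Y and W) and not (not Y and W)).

not Y or not W

not Y or not not (not not not (Y and W) and not (not Y and W))
= not Y or not not (not (Y and W) and not (not Y and W))
= not Y or not (Y and W or not Y and W)
= not Y or not W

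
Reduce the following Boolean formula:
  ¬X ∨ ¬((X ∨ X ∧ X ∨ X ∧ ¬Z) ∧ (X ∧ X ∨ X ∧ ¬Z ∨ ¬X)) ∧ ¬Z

¬X ∨ ¬((X ∨ X ∧ X ∨ X ∧ ¬Z) ∧ (X ∧ X ∨ X ∧ ¬Z ∨ ¬X)) ∧ ¬Z
= ¬X ∨ ¬(X ∧ ¬X ∨ X ∧ X ∨ X ∧ ¬Z) ∧ ¬Z
= ¬X ∨ ¬(X ∧ X ∨ X ∧ ¬Z) ∧ ¬Z
= ¬X ∨ ¬(X ∧ (X ∨ ¬Z)) ∧ ¬Z
= ¬X ∨ ¬X ∧ ¬Z
= ¬X

¬X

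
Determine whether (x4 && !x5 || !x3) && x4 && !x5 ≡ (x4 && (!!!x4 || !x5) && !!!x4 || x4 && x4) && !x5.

Yes

E1: (x4 && !x5 || !x3) && x4 && !x5
    = x4 && !x5   — absorption
E2: (x4 && (!!!x4 || !x5) && !!!x4 || x4 && x4) && !x5
    = (x4 && !!!x4 || x4 && x4) && !x5   — absorption
    = (x4 && !x4 || x4 && x4) && !x5   — double negation
    = x4 && !x5   — distribution
Both reduce to x4 && !x5, so they are equivalent.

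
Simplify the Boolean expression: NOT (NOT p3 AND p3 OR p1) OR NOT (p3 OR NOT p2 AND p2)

NOT (NOT p3 AND p3 OR p1) OR NOT (p3 OR NOT p2 AND p2)
= NOT (NOT p3 AND p3 OR p1) OR NOT p3
= NOT p1 OR NOT p3

NOT p1 OR NOT p3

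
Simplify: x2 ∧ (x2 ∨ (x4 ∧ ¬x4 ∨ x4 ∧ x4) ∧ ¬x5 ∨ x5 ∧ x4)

x2 ∧ (x2 ∨ (x4 ∧ ¬x4 ∨ x4 ∧ x4) ∧ ¬x5 ∨ x5 ∧ x4)
= x2 ∧ (x2 ∨ x4 ∧ ¬x5 ∨ x5 ∧ x4)   — distribution
= x2 ∧ (x2 ∨ x4)   — distribution
= x2   — absorption

x2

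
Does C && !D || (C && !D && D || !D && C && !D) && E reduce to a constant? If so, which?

C && !D || (C && !D && D || !D && C && !D) && E
= C && !D || C && !D && E
= C && !D
This depends on C, D, so it is not a constant.

no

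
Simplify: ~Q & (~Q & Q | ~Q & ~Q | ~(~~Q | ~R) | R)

~Q

~Q & (~Q & Q | ~Q & ~Q | ~(~~Q | ~R) | R)
= ~Q & (~Q & Q | ~Q | ~(~~Q | ~R) | R)   (idempotence)
= ~Q & (~Q & Q | ~Q | ~Q & R | R)   (De Morgan)
= ~Q & (~Q | ~Q & R | R)   (complement / identity)
= ~Q & (~Q | R)   (absorption)
= ~Q   (absorption)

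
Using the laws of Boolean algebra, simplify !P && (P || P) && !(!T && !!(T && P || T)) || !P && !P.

!P && (P || P) && !(!T && !!(T && P || T)) || !P && !P
= !P && (P || P) && (T || !(T && P || T)) || !P && !P   — De Morgan
= !P && (P || P) && (T || !T) || !P && !P   — absorption
= !P && (P || P) || !P && !P   — complement / identity
= !P && P || !P && !P   — idempotence
= !P   — distribution

!P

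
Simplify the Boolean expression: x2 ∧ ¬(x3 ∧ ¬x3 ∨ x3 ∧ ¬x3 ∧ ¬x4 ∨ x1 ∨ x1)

x2 ∧ ¬(x3 ∧ ¬x3 ∨ x3 ∧ ¬x3 ∧ ¬x4 ∨ x1 ∨ x1)
= x2 ∧ ¬(x3 ∧ ¬x3 ∨ x1 ∨ x1)   [absorption]
= x2 ∧ ¬(x1 ∨ x1)   [complement / identity]
= x2 ∧ ¬x1   [idempotence]

x2 ∧ ¬x1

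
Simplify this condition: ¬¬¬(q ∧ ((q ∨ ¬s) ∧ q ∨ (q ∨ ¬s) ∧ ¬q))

¬q

¬¬¬(q ∧ ((q ∨ ¬s) ∧ q ∨ (q ∨ ¬s) ∧ ¬q))
= ¬(q ∧ ((q ∨ ¬s) ∧ q ∨ (q ∨ ¬s) ∧ ¬q))
= ¬(q ∧ (q ∨ ¬s))
= ¬q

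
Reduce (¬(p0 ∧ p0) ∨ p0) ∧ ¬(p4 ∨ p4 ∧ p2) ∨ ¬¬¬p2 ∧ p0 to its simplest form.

¬p4 ∨ ¬p2 ∧ p0

(¬(p0 ∧ p0) ∨ p0) ∧ ¬(p4 ∨ p4 ∧ p2) ∨ ¬¬¬p2 ∧ p0
= (¬p0 ∨ p0) ∧ ¬(p4 ∨ p4 ∧ p2) ∨ ¬¬¬p2 ∧ p0   [idempotence]
= (¬p0 ∨ p0) ∧ ¬(p4 ∨ p4 ∧ p2) ∨ ¬p2 ∧ p0   [double negation]
= ¬(p4 ∨ p4 ∧ p2) ∨ ¬p2 ∧ p0   [complement / identity]
= ¬p4 ∨ ¬p2 ∧ p0   [absorption]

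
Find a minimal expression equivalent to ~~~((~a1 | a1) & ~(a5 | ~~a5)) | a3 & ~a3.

a5

~~~((~a1 | a1) & ~(a5 | ~~a5)) | a3 & ~a3
= ~((~a1 | a1) & ~(a5 | ~~a5)) | a3 & ~a3
= ~((~a1 | a1) & ~(a5 | ~~a5))
= ~((~a1 | a1) & ~(a5 | a5))
= ~~(a5 | a5)
= ~~a5
= a5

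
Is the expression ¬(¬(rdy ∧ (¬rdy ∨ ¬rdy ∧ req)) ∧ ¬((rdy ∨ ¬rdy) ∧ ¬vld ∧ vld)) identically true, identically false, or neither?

¬(¬(rdy ∧ (¬rdy ∨ ¬rdy ∧ req)) ∧ ¬((rdy ∨ ¬rdy) ∧ ¬vld ∧ vld))
= ¬(¬(rdy ∧ (¬rdy ∨ ¬rdy ∧ req)) ∧ ¬(¬vld ∧ vld))   [complement / identity]
= ¬(¬(rdy ∧ ¬rdy) ∧ ¬(¬vld ∧ vld))   [absorption]
= rdy ∧ ¬rdy ∨ ¬vld ∧ vld   [De Morgan]
= ¬vld ∧ vld   [complement / identity]
= False   [complement]

identically false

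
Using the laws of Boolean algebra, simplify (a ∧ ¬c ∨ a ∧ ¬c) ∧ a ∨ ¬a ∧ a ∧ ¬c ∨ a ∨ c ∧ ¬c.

a

(a ∧ ¬c ∨ a ∧ ¬c) ∧ a ∨ ¬a ∧ a ∧ ¬c ∨ a ∨ c ∧ ¬c
= a ∧ ¬c ∧ a ∨ ¬a ∧ a ∧ ¬c ∨ a ∨ c ∧ ¬c   [idempotence]
= a ∧ ¬c ∧ a ∨ ¬a ∧ a ∧ ¬c ∨ a   [complement / identity]
= a ∧ ¬c ∨ a   [distribution]
= a   [absorption]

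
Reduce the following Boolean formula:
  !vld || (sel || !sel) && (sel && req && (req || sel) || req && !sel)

!vld || (sel || !sel) && (sel && req && (req || sel) || req && !sel)
= !vld || (sel || !sel) && (sel && req || req && !sel)   (absorption)
= !vld || (sel || !sel) && req   (distribution)
= !vld || req   (complement / identity)

!vld || req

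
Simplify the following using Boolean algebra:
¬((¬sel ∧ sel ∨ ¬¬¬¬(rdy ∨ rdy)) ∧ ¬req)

¬rdy ∨ req

¬((¬sel ∧ sel ∨ ¬¬¬¬(rdy ∨ rdy)) ∧ ¬req)
= ¬(¬¬¬¬(rdy ∨ rdy) ∧ ¬req)   (complement / identity)
= ¬¬¬(rdy ∨ rdy) ∨ req   (De Morgan)
= ¬¬¬rdy ∨ req   (idempotence)
= ¬rdy ∨ req   (double negation)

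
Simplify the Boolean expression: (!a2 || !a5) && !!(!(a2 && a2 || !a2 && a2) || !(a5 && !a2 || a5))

!a2 || !a5

(!a2 || !a5) && !!(!(a2 && a2 || !a2 && a2) || !(a5 && !a2 || a5))
= (!a2 || !a5) && !!(!(a2 && a2 || !a2 && a2) || !a5)   (absorption)
= (!a2 || !a5) && !!(!a2 || !a5)   (distribution)
= (!a2 || !a5) && (!a2 || !a5)   (double negation)
= !a2 || !a5   (idempotence)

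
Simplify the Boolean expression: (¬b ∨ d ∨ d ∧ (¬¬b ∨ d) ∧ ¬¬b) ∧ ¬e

(¬b ∨ d ∨ d ∧ (¬¬b ∨ d) ∧ ¬¬b) ∧ ¬e
= (¬b ∨ d ∨ d ∧ ¬¬b) ∧ ¬e   (absorption)
= (¬b ∨ d ∨ d ∧ b) ∧ ¬e   (double negation)
= (¬b ∨ d) ∧ ¬e   (absorption)

(¬b ∨ d) ∧ ¬e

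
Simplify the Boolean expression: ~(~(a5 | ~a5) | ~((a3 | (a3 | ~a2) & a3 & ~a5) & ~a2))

~(~(a5 | ~a5) | ~((a3 | (a3 | ~a2) & a3 & ~a5) & ~a2))
= (a5 | ~a5) & (a3 | (a3 | ~a2) & a3 & ~a5) & ~a2   (De Morgan)
= (a5 | ~a5) & (a3 | a3 & ~a5) & ~a2   (absorption)
= (a3 | a3 & ~a5) & ~a2   (complement / identity)
= a3 & ~a2   (absorption)

a3 & ~a2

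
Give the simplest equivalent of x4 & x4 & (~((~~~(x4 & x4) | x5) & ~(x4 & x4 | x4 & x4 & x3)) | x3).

x4

x4 & x4 & (~((~~~(x4 & x4) | x5) & ~(x4 & x4 | x4 & x4 & x3)) | x3)
= x4 & x4 & (~((~(x4 & x4) | x5) & ~(x4 & x4 | x4 & x4 & x3)) | x3)   [double negation]
= x4 & x4 & (~((~(x4 & x4) | x5) & ~(x4 & x4)) | x3)   [absorption]
= x4 & x4 & (~~(x4 & x4) | x3)   [absorption]
= x4 & x4 & (x4 & x4 | x3)   [double negation]
= x4 & x4   [absorption]
= x4   [idempotence]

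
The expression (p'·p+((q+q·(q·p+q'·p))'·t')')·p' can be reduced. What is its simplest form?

(q+t)·p'

(p'·p+((q+q·(q·p+q'·p))'·t')')·p'
= ((q+q·(q·p+q'·p))'·t')'·p'   (complement / identity)
= ((q+q·p)'·t')'·p'   (distribution)
= (q+q·p+t)·p'   (De Morgan)
= (q+t)·p'   (absorption)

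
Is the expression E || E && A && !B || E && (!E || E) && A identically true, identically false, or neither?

E || E && A && !B || E && (!E || E) && A
= E || E && A && !B || E && A   (complement / identity)
= E || E && A   (absorption)
= E   (absorption)
This depends on E, so it is not a constant.

neither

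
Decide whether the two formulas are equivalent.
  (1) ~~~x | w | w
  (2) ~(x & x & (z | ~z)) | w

Yes

E1: ~~~x | w | w
    = ~x | w | w   [double negation]
    = ~x | w   [idempotence]
E2: ~(x & x & (z | ~z)) | w
    = ~(x & (z | ~z)) | w   [idempotence]
    = ~x | w   [complement / identity]
Both reduce to ~x | w, so they are equivalent.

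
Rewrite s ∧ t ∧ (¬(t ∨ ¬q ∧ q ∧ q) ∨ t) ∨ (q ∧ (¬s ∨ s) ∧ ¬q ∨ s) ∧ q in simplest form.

s ∧ t ∧ (¬(t ∨ ¬q ∧ q ∧ q) ∨ t) ∨ (q ∧ (¬s ∨ s) ∧ ¬q ∨ s) ∧ q
= s ∧ t ∧ (¬(t ∨ ¬q ∧ q ∧ q) ∨ t) ∨ (q ∧ ¬q ∨ s) ∧ q   (complement / identity)
= s ∧ t ∧ (¬(t ∨ ¬q ∧ q ∧ q) ∨ t) ∨ s ∧ q   (complement / identity)
= s ∧ (t ∧ (¬(t ∨ ¬q ∧ q ∧ q) ∨ t) ∨ q)   (distribution)
= s ∧ (t ∧ (¬(t ∨ ¬q ∧ q) ∨ t) ∨ q)   (idempotence)
= s ∧ (t ∧ (¬t ∨ t) ∨ q)   (complement / identity)
= s ∧ (t ∨ q)   (complement / identity)

s ∧ (t ∨ q)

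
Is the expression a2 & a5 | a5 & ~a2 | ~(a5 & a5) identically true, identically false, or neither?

a2 & a5 | a5 & ~a2 | ~(a5 & a5)
= a2 & a5 | a5 & ~a2 | ~a5   [idempotence]
= a5 | ~a5   [distribution]
= 1   [complement]

identically true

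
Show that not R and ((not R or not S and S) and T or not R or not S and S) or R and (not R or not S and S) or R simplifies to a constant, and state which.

True

not R and ((not R or not S and S) and T or not R or not S and S) or R and (not R or not S and S) or R
= not R and (not R or not S and S) or R and (not R or not S and S) or R
= not R or not S and S or R
= not R or R
= True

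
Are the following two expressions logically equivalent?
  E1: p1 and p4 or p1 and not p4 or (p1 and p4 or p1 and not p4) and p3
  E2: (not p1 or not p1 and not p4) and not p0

No

E1: p1 and p4 or p1 and not p4 or (p1 and p4 or p1 and not p4) and p3
    = p1 and p4 or p1 and not p4   — absorption
    = p1   — distribution
E2: (not p1 or not p1 and not p4) and not p0
    = not p1 and not p0   — absorption
These differ: at p0=0, p1=1, p3=1, p4=0, E1 = 1 but E2 = 0.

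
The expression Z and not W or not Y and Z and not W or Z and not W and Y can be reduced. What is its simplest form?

Z and not W

Z and not W or not Y and Z and not W or Z and not W and Y
= Z and not W or Z and not W   [distribution]
= Z and not W   [idempotence]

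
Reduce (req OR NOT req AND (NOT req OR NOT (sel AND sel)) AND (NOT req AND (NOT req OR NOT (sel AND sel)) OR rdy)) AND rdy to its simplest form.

rdy

(req OR NOT req AND (NOT req OR NOT (sel AND sel)) AND (NOT req AND (NOT req OR NOT (sel AND sel)) OR rdy)) AND rdy
= (req OR NOT req AND (NOT req OR NOT (sel AND sel))) AND rdy   — absorption
= (req OR NOT req AND (NOT req OR NOT sel)) AND rdy   — idempotence
= (req OR NOT req) AND rdy   — absorption
= rdy   — complement / identity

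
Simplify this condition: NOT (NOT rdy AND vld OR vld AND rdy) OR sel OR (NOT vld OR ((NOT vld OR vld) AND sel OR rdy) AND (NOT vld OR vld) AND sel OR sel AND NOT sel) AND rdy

NOT vld OR sel

NOT (NOT rdy AND vld OR vld AND rdy) OR sel OR (NOT vld OR ((NOT vld OR vld) AND sel OR rdy) AND (NOT vld OR vld) AND sel OR sel AND NOT sel) AND rdy
= NOT (NOT rdy AND vld OR vld AND rdy) OR sel OR (NOT vld OR ((NOT vld OR vld) AND sel OR rdy) AND (NOT vld OR vld) AND sel) AND rdy
= NOT (NOT rdy AND vld OR vld AND rdy) OR sel OR (NOT vld OR (NOT vld OR vld) AND sel) AND rdy
= NOT vld OR sel OR (NOT vld OR (NOT vld OR vld) AND sel) AND rdy
= NOT vld OR sel OR (NOT vld OR sel) AND rdy
= NOT vld OR sel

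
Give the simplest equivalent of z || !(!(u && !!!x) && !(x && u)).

z || !(!(u && !!!x) && !(x && u))
= z || u && !!!x || x && u   — De Morgan
= z || u && !x || x && u   — double negation
= z || u   — distribution

z || u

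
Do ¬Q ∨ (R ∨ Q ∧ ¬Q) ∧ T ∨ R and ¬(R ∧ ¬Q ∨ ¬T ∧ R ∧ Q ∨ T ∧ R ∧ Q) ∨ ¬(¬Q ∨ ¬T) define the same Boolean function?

E1: ¬Q ∨ (R ∨ Q ∧ ¬Q) ∧ T ∨ R
    = ¬Q ∨ R ∧ T ∨ R   — complement / identity
    = ¬Q ∨ R   — absorption
E2: ¬(R ∧ ¬Q ∨ ¬T ∧ R ∧ Q ∨ T ∧ R ∧ Q) ∨ ¬(¬Q ∨ ¬T)
    = ¬(R ∧ ¬Q ∨ R ∧ Q) ∨ ¬(¬Q ∨ ¬T)   — distribution
    = ¬R ∨ ¬(¬Q ∨ ¬T)   — distribution
    = ¬R ∨ Q ∧ T   — De Morgan
These differ: at Q=1, R=1, T=0, E1 = 1 but E2 = 0.

No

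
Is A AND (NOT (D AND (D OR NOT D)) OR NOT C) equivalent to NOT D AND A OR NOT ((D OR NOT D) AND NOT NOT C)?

E1: A AND (NOT (D AND (D OR NOT D)) OR NOT C)
    = A AND (NOT D OR NOT C)   [complement / identity]
E2: NOT D AND A OR NOT ((D OR NOT D) AND NOT NOT C)
    = NOT D AND A OR NOT NOT NOT C   [complement / identity]
    = NOT D AND A OR NOT C   [double negation]
These differ: at A=0, C=0, D=1, E1 = 0 but E2 = 1.

No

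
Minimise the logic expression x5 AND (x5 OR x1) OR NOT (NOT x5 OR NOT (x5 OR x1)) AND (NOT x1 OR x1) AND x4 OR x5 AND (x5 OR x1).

x5

x5 AND (x5 OR x1) OR NOT (NOT x5 OR NOT (x5 OR x1)) AND (NOT x1 OR x1) AND x4 OR x5 AND (x5 OR x1)
= x5 AND (x5 OR x1) OR NOT (NOT x5 OR NOT (x5 OR x1)) AND x4 OR x5 AND (x5 OR x1)   [complement / identity]
= x5 AND (x5 OR x1) OR x5 AND (x5 OR x1) AND x4 OR x5 AND (x5 OR x1)   [De Morgan]
= x5 AND (x5 OR x1) OR x5 AND (x5 OR x1)   [absorption]
= x5 AND (x5 OR x1)   [idempotence]
= x5   [absorption]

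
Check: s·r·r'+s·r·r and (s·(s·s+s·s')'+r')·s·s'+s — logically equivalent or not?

No

E1: s·r·r'+s·r·r
    = s·r   (distribution)
E2: (s·(s·s+s·s')'+r')·s·s'+s
    = (s·s'+r')·s·s'+s   (distribution)
    = s·s'+s   (absorption)
    = s   (complement / identity)
These differ: at r=0, s=1, E1 = 0 but E2 = 1.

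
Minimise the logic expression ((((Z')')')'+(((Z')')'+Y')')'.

((((Z')')')'+(((Z')')'+Y')')'
= ((Z')')'·(((Z')')'+Y')   (De Morgan)
= ((Z')')'   (absorption)
= Z'   (double negation)

Z'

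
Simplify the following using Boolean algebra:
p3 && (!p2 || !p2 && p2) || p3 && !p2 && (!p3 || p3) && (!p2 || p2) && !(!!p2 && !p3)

p3 && !p2

p3 && (!p2 || !p2 && p2) || p3 && !p2 && (!p3 || p3) && (!p2 || p2) && !(!!p2 && !p3)
= p3 && (!p2 || !p2 && p2) || p3 && !p2 && (!p3 || p3) && (!p2 || p2) && (!p2 || p3)
= p3 && (!p2 || !p2 && p2) || p3 && !p2 && (!p3 || p3) && (!p2 || p3)
= p3 && (!p2 || !p2 && p2) || p3 && !p2 && (!p2 || p3)
= p3 && (!p2 || !p2 && p2) || p3 && !p2
= p3 && !p2 || p3 && !p2
= p3 && !p2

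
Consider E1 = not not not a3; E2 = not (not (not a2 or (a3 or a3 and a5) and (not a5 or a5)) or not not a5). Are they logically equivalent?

No

E1: not not not a3
    = not a3   — double negation
E2: not (not (not a2 or (a3 or a3 and a5) and (not a5 or a5)) or not not a5)
    = not (not (not a2 or a3 or a3 and a5) or not not a5)   — complement / identity
    = not (not (not a2 or a3) or not not a5)   — absorption
    = (not a2 or a3) and not a5   — De Morgan
These differ: at a2=0, a3=0, a5=1, E1 = 1 but E2 = 0.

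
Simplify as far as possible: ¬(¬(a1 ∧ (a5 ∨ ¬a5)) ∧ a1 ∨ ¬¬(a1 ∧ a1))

¬(¬(a1 ∧ (a5 ∨ ¬a5)) ∧ a1 ∨ ¬¬(a1 ∧ a1))
= ¬(¬a1 ∧ a1 ∨ ¬¬(a1 ∧ a1))   — complement / identity
= ¬(¬a1 ∧ a1 ∨ a1 ∧ a1)   — double negation
= ¬a1   — distribution

¬a1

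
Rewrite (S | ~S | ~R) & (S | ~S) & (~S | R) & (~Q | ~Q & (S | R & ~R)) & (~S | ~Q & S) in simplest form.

(S | ~S | ~R) & (S | ~S) & (~S | R) & (~Q | ~Q & (S | R & ~R)) & (~S | ~Q & S)
= (S | ~S | ~R) & (S | ~S) & (~S | R) & (~Q | ~Q & S) & (~S | ~Q & S)   (complement / identity)
= (S | ~S) & (~S | R) & (~Q | ~Q & S) & (~S | ~Q & S)   (absorption)
= (S | ~S) & (~S | R) & (~Q & S | ~Q & ~S)   (distribution)
= (~S | R) & (~Q & S | ~Q & ~S)   (complement / identity)
= (~S | R) & ~Q   (distribution)

(~S | R) & ~Q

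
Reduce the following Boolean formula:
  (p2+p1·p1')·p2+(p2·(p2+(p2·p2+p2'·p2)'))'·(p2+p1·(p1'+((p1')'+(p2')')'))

p2

(p2+p1·p1')·p2+(p2·(p2+(p2·p2+p2'·p2)'))'·(p2+p1·(p1'+((p1')'+(p2')')'))
= (p2+p1·p1')·p2+(p2·(p2+p2'))'·(p2+p1·(p1'+((p1')'+(p2')')'))   — distribution
= (p2+p1·p1')·p2+p2'·(p2+p1·(p1'+((p1')'+(p2')')'))   — complement / identity
= (p2+p1·p1')·p2+p2'·(p2+p1·(p1'+p1'·p2'))   — De Morgan
= (p2+p1·p1')·p2+p2'·(p2+p1·p1')   — absorption
= p2+p1·p1'   — distribution
= p2   — complement / identity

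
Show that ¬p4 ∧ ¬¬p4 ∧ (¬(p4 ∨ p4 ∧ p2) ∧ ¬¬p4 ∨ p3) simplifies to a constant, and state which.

¬p4 ∧ ¬¬p4 ∧ (¬(p4 ∨ p4 ∧ p2) ∧ ¬¬p4 ∨ p3)
= ¬p4 ∧ ¬¬p4 ∧ (¬p4 ∧ ¬¬p4 ∨ p3)   (absorption)
= ¬p4 ∧ ¬¬p4   (absorption)
= ¬p4 ∧ p4   (double negation)
= False   (complement)

False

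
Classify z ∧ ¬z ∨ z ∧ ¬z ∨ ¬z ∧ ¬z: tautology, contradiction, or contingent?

z ∧ ¬z ∨ z ∧ ¬z ∨ ¬z ∧ ¬z
= ¬z ∧ (z ∨ z) ∨ ¬z ∧ ¬z   — distribution
= ¬z ∧ z ∨ ¬z ∧ ¬z   — idempotence
= ¬z   — distribution
This depends on z, so it is not a constant.

contingent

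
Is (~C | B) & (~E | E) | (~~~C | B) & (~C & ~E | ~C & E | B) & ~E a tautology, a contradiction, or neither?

neither

(~C | B) & (~E | E) | (~~~C | B) & (~C & ~E | ~C & E | B) & ~E
= (~C | B) & (~E | E) | (~~~C | B) & (~C | B) & ~E   (distribution)
= ~C | B | (~~~C | B) & (~C | B) & ~E   (complement / identity)
= ~C | B | (~C | B) & (~C | B) & ~E   (double negation)
= ~C | B | (~C | B) & ~E   (idempotence)
= ~C | B   (absorption)
This depends on B, C, so it is not a constant.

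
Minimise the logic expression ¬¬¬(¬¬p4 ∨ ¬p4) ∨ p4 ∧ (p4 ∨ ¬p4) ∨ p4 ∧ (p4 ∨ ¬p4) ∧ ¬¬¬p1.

¬¬¬(¬¬p4 ∨ ¬p4) ∨ p4 ∧ (p4 ∨ ¬p4) ∨ p4 ∧ (p4 ∨ ¬p4) ∧ ¬¬¬p1
= ¬(¬¬p4 ∨ ¬p4) ∨ p4 ∧ (p4 ∨ ¬p4) ∨ p4 ∧ (p4 ∨ ¬p4) ∧ ¬¬¬p1   — double negation
= ¬p4 ∧ p4 ∨ p4 ∧ (p4 ∨ ¬p4) ∨ p4 ∧ (p4 ∨ ¬p4) ∧ ¬¬¬p1   — De Morgan
= ¬p4 ∧ p4 ∨ p4 ∧ (p4 ∨ ¬p4) ∨ p4 ∧ (p4 ∨ ¬p4) ∧ ¬p1   — double negation
= ¬p4 ∧ p4 ∨ p4 ∧ (p4 ∨ ¬p4)   — absorption
= p4 ∧ (p4 ∨ ¬p4)   — complement / identity
= p4   — complement / identity

p4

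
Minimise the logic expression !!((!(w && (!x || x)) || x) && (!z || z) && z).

!!((!(w && (!x || x)) || x) && (!z || z) && z)
= !!((!w || x) && (!z || z) && z)
= !!((!w || x) && z)
= (!w || x) && z

(!w || x) && z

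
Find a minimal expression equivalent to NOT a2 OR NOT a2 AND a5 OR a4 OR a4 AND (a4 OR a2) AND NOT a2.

NOT a2 OR a4

NOT a2 OR NOT a2 AND a5 OR a4 OR a4 AND (a4 OR a2) AND NOT a2
= NOT a2 OR a4 OR a4 AND (a4 OR a2) AND NOT a2   — absorption
= NOT a2 OR a4 OR a4 AND NOT a2   — absorption
= NOT a2 OR a4   — absorption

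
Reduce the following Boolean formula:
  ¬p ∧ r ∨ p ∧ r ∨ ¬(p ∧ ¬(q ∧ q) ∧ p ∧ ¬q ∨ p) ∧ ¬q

r ∨ ¬p ∧ ¬q

¬p ∧ r ∨ p ∧ r ∨ ¬(p ∧ ¬(q ∧ q) ∧ p ∧ ¬q ∨ p) ∧ ¬q
= r ∨ ¬(p ∧ ¬(q ∧ q) ∧ p ∧ ¬q ∨ p) ∧ ¬q   (distribution)
= r ∨ ¬(p ∧ ¬q ∧ p ∧ ¬q ∨ p) ∧ ¬q   (idempotence)
= r ∨ ¬(p ∧ ¬q ∨ p) ∧ ¬q   (idempotence)
= r ∨ ¬p ∧ ¬q   (absorption)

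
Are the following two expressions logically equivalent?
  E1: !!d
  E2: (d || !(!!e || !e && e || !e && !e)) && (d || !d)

Yes

E1: !!d
    = d   [double negation]
E2: (d || !(!!e || !e && e || !e && !e)) && (d || !d)
    = (d || !(!!e || !e)) && (d || !d)   [distribution]
    = d || !(!!e || !e)   [complement / identity]
    = d || !e && e   [De Morgan]
    = d   [complement / identity]
Both reduce to d, so they are equivalent.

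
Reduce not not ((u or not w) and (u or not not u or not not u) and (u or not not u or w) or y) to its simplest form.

u or y

not not ((u or not w) and (u or not not u or not not u) and (u or not not u or w) or y)
= not not ((u or not w) and (u or not not u) and (u or not not u or w) or y)   [idempotence]
= not not ((u or not w) and (u or not not u) or y)   [absorption]
= not not ((u or not w) and (u or u) or y)   [double negation]
= not not ((u or not w) and u or y)   [idempotence]
= (u or not w) and u or y   [double negation]
= u or y   [absorption]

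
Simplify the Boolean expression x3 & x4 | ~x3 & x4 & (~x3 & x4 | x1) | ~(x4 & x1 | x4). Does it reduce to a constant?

x3 & x4 | ~x3 & x4 & (~x3 & x4 | x1) | ~(x4 & x1 | x4)
= x3 & x4 | ~x3 & x4 & (~x3 & x4 | x1) | ~x4
= x3 & x4 | ~x3 & x4 | ~x4
= x4 | ~x4
= 1

1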